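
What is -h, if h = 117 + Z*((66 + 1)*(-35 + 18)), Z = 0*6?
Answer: -117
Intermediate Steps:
Z = 0
h = 117 (h = 117 + 0*((66 + 1)*(-35 + 18)) = 117 + 0*(67*(-17)) = 117 + 0*(-1139) = 117 + 0 = 117)
-h = -1*117 = -117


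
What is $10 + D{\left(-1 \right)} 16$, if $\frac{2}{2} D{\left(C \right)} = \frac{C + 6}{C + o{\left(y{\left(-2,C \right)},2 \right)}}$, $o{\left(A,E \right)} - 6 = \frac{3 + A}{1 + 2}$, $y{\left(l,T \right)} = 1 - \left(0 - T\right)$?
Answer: $\frac{70}{3} \approx 23.333$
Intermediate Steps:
$y{\left(l,T \right)} = 1 + T$ ($y{\left(l,T \right)} = 1 - - T = 1 + T$)
$o{\left(A,E \right)} = 7 + \frac{A}{3}$ ($o{\left(A,E \right)} = 6 + \frac{3 + A}{1 + 2} = 6 + \frac{3 + A}{3} = 6 + \left(3 + A\right) \frac{1}{3} = 6 + \left(1 + \frac{A}{3}\right) = 7 + \frac{A}{3}$)
$D{\left(C \right)} = \frac{6 + C}{\frac{22}{3} + \frac{4 C}{3}}$ ($D{\left(C \right)} = \frac{C + 6}{C + \left(7 + \frac{1 + C}{3}\right)} = \frac{6 + C}{C + \left(7 + \left(\frac{1}{3} + \frac{C}{3}\right)\right)} = \frac{6 + C}{C + \left(\frac{22}{3} + \frac{C}{3}\right)} = \frac{6 + C}{\frac{22}{3} + \frac{4 C}{3}}$)
$10 + D{\left(-1 \right)} 16 = 10 + \frac{3 \left(6 - 1\right)}{2 \left(11 + 2 \left(-1\right)\right)} 16 = 10 + \frac{3}{2} \frac{1}{11 - 2} \cdot 5 \cdot 16 = 10 + \frac{3}{2} \cdot \frac{1}{9} \cdot 5 \cdot 16 = 10 + \frac{5}{6} \cdot 16 = 10 + \frac{40}{3} = \frac{70}{3}$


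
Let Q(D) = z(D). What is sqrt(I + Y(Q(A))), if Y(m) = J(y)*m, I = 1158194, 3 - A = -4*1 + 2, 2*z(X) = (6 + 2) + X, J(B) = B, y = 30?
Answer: sqrt(1158389) ≈ 1076.3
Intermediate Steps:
z(X) = 4 + X/2 (z(X) = ((6 + 2) + X)/2 = (8 + X)/2 = 4 + X/2)
A = 5 (A = 3 - (-4*1 + 2) = 3 - (-4 + 2) = 3 - 1*(-2) = 3 + 2 = 5)
Q(D) = 4 + D/2
Y(m) = 30*m
sqrt(I + Y(Q(A))) = sqrt(1158194 + 30*(4 + (1/2)*5)) = sqrt(1158194 + 30*(4 + 5/2)) = sqrt(1158194 + 30*(13/2)) = sqrt(1158194 + 195) = sqrt(1158389)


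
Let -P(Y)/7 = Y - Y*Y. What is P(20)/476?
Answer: 95/17 ≈ 5.5882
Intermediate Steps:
P(Y) = -7*Y + 7*Y**2 (P(Y) = -7*(Y - Y*Y) = -7*(Y - Y**2) = -7*Y + 7*Y**2)
P(20)/476 = (7*20*(-1 + 20))/476 = (7*20*19)*(1/476) = 2660*(1/476) = 95/17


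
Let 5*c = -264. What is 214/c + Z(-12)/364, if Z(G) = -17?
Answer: -24623/6006 ≈ -4.0997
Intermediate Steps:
c = -264/5 (c = (⅕)*(-264) = -264/5 ≈ -52.800)
214/c + Z(-12)/364 = 214/(-264/5) - 17/364 = 214*(-5/264) - 17*1/364 = -535/132 - 17/364 = -24623/6006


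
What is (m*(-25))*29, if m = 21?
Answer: -15225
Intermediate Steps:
(m*(-25))*29 = (21*(-25))*29 = -525*29 = -15225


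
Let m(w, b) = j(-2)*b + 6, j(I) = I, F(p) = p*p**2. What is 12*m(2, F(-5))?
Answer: 3072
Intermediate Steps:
F(p) = p**3
m(w, b) = 6 - 2*b (m(w, b) = -2*b + 6 = 6 - 2*b)
12*m(2, F(-5)) = 12*(6 - 2*(-5)**3) = 12*(6 - 2*(-125)) = 12*(6 + 250) = 12*256 = 3072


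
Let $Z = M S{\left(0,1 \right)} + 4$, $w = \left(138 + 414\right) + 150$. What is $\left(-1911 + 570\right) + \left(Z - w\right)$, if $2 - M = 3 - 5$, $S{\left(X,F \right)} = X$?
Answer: $-2039$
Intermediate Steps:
$M = 4$ ($M = 2 - \left(3 - 5\right) = 2 - -2 = 2 + 2 = 4$)
$w = 702$ ($w = 552 + 150 = 702$)
$Z = 4$ ($Z = 4 \cdot 0 + 4 = 0 + 4 = 4$)
$\left(-1911 + 570\right) + \left(Z - w\right) = \left(-1911 + 570\right) + \left(4 - 702\right) = -1341 + \left(4 - 702\right) = -1341 - 698 = -2039$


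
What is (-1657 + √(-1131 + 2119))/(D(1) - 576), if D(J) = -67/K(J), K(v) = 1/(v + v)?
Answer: 1657/710 - √247/355 ≈ 2.2895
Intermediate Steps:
K(v) = 1/(2*v)
D(J) = -134*J (D(J) = -67*2*J = -134*J)
(-1657 + √(-1131 + 2119))/(D(1) - 576) = (-1657 + √(-1131 + 2119))/(-134*1 - 576) = (-1657 + √988)/(-134 - 576) = (-1657 + 2*√247)/(-710) = (-1657 + 2*√247)*(-1/710) = 1657/710 - √247/355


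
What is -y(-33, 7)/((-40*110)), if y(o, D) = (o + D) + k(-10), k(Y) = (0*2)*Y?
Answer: -13/2200 ≈ -0.0059091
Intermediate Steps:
k(Y) = 0 (k(Y) = 0*Y = 0)
y(o, D) = D + o (y(o, D) = (o + D) + 0 = (D + o) + 0 = D + o)
-y(-33, 7)/((-40*110)) = -(7 - 33)/((-40*110)) = -(-26)/(-4400) = -(-26)*(-1)/4400 = -1*13/2200 = -13/2200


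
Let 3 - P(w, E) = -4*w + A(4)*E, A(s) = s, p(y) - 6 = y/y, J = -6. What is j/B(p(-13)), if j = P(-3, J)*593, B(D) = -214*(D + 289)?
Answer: -8895/63344 ≈ -0.14042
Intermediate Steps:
p(y) = 7 (p(y) = 6 + y/y = 6 + 1 = 7)
P(w, E) = 3 - 4*E + 4*w (P(w, E) = 3 - (-4*w + 4*E) = 3 + (-4*E + 4*w) = 3 - 4*E + 4*w)
B(D) = -61846 - 214*D (B(D) = -214*(289 + D) = -61846 - 214*D)
j = 8895 (j = (3 - 4*(-6) + 4*(-3))*593 = (3 + 24 - 12)*593 = 15*593 = 8895)
j/B(p(-13)) = 8895/(-61846 - 214*7) = 8895/(-61846 - 1498) = 8895/(-63344) = 8895*(-1/63344) = -8895/63344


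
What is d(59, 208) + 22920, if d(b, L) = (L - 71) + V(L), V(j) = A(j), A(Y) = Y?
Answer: 23265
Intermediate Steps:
V(j) = j
d(b, L) = -71 + 2*L (d(b, L) = (L - 71) + L = (-71 + L) + L = -71 + 2*L)
d(59, 208) + 22920 = (-71 + 2*208) + 22920 = (-71 + 416) + 22920 = 345 + 22920 = 23265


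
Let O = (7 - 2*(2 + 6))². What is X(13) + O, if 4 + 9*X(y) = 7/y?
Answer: 1048/13 ≈ 80.615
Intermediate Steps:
X(y) = -4/9 + 7/(9*y) (X(y) = -4/9 + (7/y)/9 = -4/9 + 7/(9*y))
O = 81 (O = (7 - 2*8)² = (7 - 16)² = (-9)² = 81)
X(13) + O = (⅑)*(7 - 4*13)/13 + 81 = (⅑)*(1/13)*(7 - 52) + 81 = (⅑)*(1/13)*(-45) + 81 = -5/13 + 81 = 1048/13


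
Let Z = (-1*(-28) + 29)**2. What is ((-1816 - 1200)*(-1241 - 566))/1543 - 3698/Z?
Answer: 17701058074/5013207 ≈ 3530.9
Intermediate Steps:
Z = 3249 (Z = (28 + 29)**2 = 57**2 = 3249)
((-1816 - 1200)*(-1241 - 566))/1543 - 3698/Z = ((-1816 - 1200)*(-1241 - 566))/1543 - 3698/3249 = -3016*(-1807)*(1/1543) - 3698*1/3249 = 5449912*(1/1543) - 3698/3249 = 5449912/1543 - 3698/3249 = 17701058074/5013207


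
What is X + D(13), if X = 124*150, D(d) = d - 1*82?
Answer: 18531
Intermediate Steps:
D(d) = -82 + d (D(d) = d - 82 = -82 + d)
X = 18600
X + D(13) = 18600 + (-82 + 13) = 18600 - 69 = 18531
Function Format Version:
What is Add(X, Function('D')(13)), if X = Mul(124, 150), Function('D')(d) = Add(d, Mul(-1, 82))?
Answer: 18531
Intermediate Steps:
Function('D')(d) = Add(-82, d) (Function('D')(d) = Add(d, -82) = Add(-82, d))
X = 18600
Add(X, Function('D')(13)) = Add(18600, Add(-82, 13)) = Add(18600, -69) = 18531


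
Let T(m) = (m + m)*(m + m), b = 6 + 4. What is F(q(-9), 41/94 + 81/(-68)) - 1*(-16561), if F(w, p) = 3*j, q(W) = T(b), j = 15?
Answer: 16606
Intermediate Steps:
b = 10
T(m) = 4*m² (T(m) = (2*m)*(2*m) = 4*m²)
q(W) = 400 (q(W) = 4*10² = 4*100 = 400)
F(w, p) = 45 (F(w, p) = 3*15 = 45)
F(q(-9), 41/94 + 81/(-68)) - 1*(-16561) = 45 - 1*(-16561) = 45 + 16561 = 16606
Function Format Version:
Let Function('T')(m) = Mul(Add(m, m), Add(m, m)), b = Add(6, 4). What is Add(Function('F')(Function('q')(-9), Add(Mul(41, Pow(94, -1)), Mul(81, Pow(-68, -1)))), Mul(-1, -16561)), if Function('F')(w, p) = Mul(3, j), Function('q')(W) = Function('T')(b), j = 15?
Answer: 16606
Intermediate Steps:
b = 10
Function('T')(m) = Mul(4, Pow(m, 2)) (Function('T')(m) = Mul(Mul(2, m), Mul(2, m)) = Mul(4, Pow(m, 2)))
Function('q')(W) = 400 (Function('q')(W) = Mul(4, Pow(10, 2)) = Mul(4, 100) = 400)
Function('F')(w, p) = 45 (Function('F')(w, p) = Mul(3, 15) = 45)
Add(Function('F')(Function('q')(-9), Add(Mul(41, Pow(94, -1)), Mul(81, Pow(-68, -1)))), Mul(-1, -16561)) = Add(45, Mul(-1, -16561)) = Add(45, 16561) = 16606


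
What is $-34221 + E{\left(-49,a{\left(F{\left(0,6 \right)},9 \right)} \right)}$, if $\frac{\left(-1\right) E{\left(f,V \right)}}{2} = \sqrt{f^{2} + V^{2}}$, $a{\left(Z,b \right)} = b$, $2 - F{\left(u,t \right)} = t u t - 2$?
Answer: $-34221 - 2 \sqrt{2482} \approx -34321.0$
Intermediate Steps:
$F{\left(u,t \right)} = 4 - u t^{2}$ ($F{\left(u,t \right)} = 2 - \left(t u t - 2\right) = 2 - \left(u t^{2} - 2\right) = 2 - \left(-2 + u t^{2}\right) = 4 - u t^{2}$)
$E{\left(f,V \right)} = - 2 \sqrt{V^{2} + f^{2}}$ ($E{\left(f,V \right)} = - 2 \sqrt{f^{2} + V^{2}} = - 2 \sqrt{V^{2} + f^{2}}$)
$-34221 + E{\left(-49,a{\left(F{\left(0,6 \right)},9 \right)} \right)} = -34221 - 2 \sqrt{9^{2} + \left(-49\right)^{2}} = -34221 - 2 \sqrt{81 + 2401} = -34221 - 2 \sqrt{2482}$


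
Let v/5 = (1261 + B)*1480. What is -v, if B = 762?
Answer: -14970200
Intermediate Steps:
v = 14970200 (v = 5*((1261 + 762)*1480) = 5*(2023*1480) = 5*2994040 = 14970200)
-v = -1*14970200 = -14970200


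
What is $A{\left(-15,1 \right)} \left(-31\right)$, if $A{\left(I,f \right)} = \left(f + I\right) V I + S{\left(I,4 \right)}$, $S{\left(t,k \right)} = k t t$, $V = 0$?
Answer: $-27900$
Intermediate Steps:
$S{\left(t,k \right)} = k t^{2}$
$A{\left(I,f \right)} = 4 I^{2}$ ($A{\left(I,f \right)} = \left(f + I\right) 0 I + 4 I^{2} = \left(I + f\right) 0 I + 4 I^{2} = 0 I + 4 I^{2} = 0 + 4 I^{2} = 4 I^{2}$)
$A{\left(-15,1 \right)} \left(-31\right) = 4 \left(-15\right)^{2} \left(-31\right) = 4 \cdot 225 \left(-31\right) = 900 \left(-31\right) = -27900$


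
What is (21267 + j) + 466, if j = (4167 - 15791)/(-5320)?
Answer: 14453898/665 ≈ 21735.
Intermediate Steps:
j = 1453/665 (j = -11624*(-1/5320) = 1453/665 ≈ 2.1850)
(21267 + j) + 466 = (21267 + 1453/665) + 466 = 14144008/665 + 466 = 14453898/665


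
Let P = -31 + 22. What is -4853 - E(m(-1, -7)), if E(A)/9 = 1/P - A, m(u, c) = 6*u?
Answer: -4906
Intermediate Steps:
P = -9
E(A) = -1 - 9*A (E(A) = 9*(1/(-9) - A) = 9*(-1/9 - A) = -1 - 9*A)
-4853 - E(m(-1, -7)) = -4853 - (-1 - 54*(-1)) = -4853 - (-1 - 9*(-6)) = -4853 - (-1 + 54) = -4853 - 1*53 = -4853 - 53 = -4906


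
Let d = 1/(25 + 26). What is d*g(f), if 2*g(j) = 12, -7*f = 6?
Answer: 2/17 ≈ 0.11765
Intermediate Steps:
d = 1/51 ≈ 0.019608
f = -6/7 (f = -1/7*6 = -6/7 ≈ -0.85714)
g(j) = 6 (g(j) = (1/2)*12 = 6)
d*g(f) = (1/51)*6 = 2/17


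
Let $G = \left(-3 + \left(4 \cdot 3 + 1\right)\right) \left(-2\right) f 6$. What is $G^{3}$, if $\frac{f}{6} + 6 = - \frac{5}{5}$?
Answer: $128024064000$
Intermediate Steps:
$f = -42$ ($f = -36 + 6 \left(- \frac{5}{5}\right) = -36 + 6 \left(\left(-5\right) \frac{1}{5}\right) = -36 + 6 \left(-1\right) = -36 - 6 = -42$)
$G = 5040$ ($G = \left(-3 + \left(4 \cdot 3 + 1\right)\right) \left(-2\right) \left(-42\right) 6 = \left(-3 + \left(12 + 1\right)\right) \left(-2\right) \left(-42\right) 6 = \left(-3 + 13\right) \left(-2\right) \left(-42\right) 6 = 10 \left(-2\right) \left(-42\right) 6 = \left(-20\right) \left(-42\right) 6 = 840 \cdot 6 = 5040$)
$G^{3} = 5040^{3} = 128024064000$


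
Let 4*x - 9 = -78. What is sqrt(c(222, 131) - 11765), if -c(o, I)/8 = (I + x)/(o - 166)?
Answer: 5*I*sqrt(1885)/2 ≈ 108.54*I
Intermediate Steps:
x = -69/4 (x = 9/4 + (1/4)*(-78) = 9/4 - 39/2 = -69/4 ≈ -17.250)
c(o, I) = -8*(-69/4 + I)/(-166 + o) (c(o, I) = -8*(I - 69/4)/(o - 166) = -8*(-69/4 + I)/(-166 + o))
sqrt(c(222, 131) - 11765) = sqrt(2*(69 - 4*131)/(-166 + 222) - 11765) = sqrt(2*(69 - 524)/56 - 11765) = sqrt(2*(1/56)*(-455) - 11765) = sqrt(-65/4 - 11765) = sqrt(-47125/4) = 5*I*sqrt(1885)/2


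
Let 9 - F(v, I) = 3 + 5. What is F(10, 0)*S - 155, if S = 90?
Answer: -65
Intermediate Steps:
F(v, I) = 1 (F(v, I) = 9 - (3 + 5) = 9 - 1*8 = 9 - 8 = 1)
F(10, 0)*S - 155 = 1*90 - 155 = 90 - 155 = -65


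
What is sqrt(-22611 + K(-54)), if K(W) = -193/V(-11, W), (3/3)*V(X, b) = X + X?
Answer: I*sqrt(10939478)/22 ≈ 150.34*I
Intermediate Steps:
V(X, b) = 2*X (V(X, b) = X + X = 2*X)
K(W) = 193/22 (K(W) = -193/(2*(-11)) = -193/(-22) = -193*(-1/22) = 193/22)
sqrt(-22611 + K(-54)) = sqrt(-22611 + 193/22) = sqrt(-497249/22) = I*sqrt(10939478)/22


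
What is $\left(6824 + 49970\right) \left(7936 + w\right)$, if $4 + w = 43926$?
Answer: $2945223252$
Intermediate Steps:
$w = 43922$ ($w = -4 + 43926 = 43922$)
$\left(6824 + 49970\right) \left(7936 + w\right) = \left(6824 + 49970\right) \left(7936 + 43922\right) = 56794 \cdot 51858 = 2945223252$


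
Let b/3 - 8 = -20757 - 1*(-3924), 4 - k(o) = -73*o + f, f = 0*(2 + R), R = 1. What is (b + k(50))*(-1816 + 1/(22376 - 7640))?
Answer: 417652294025/4912 ≈ 8.5027e+7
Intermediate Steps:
f = 0 (f = 0*(2 + 1) = 0*3 = 0)
k(o) = 4 + 73*o (k(o) = 4 - (-73*o + 0) = 4 - (-73)*o = 4 + 73*o)
b = -50475 (b = 24 + 3*(-20757 - 1*(-3924)) = 24 + 3*(-20757 + 3924) = 24 + 3*(-16833) = 24 - 50499 = -50475)
(b + k(50))*(-1816 + 1/(22376 - 7640)) = (-50475 + (4 + 73*50))*(-1816 + 1/(22376 - 7640)) = (-50475 + (4 + 3650))*(-1816 + 1/14736) = (-50475 + 3654)*(-1816 + 1/14736) = -46821*(-26760575/14736) = 417652294025/4912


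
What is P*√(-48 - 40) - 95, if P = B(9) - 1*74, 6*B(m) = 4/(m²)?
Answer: -95 - 35960*I*√22/243 ≈ -95.0 - 694.1*I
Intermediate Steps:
B(m) = 2/(3*m²) (B(m) = (4/(m²))/6 = (4/m²)/6 = 2/(3*m²))
P = -17980/243 (P = (⅔)/9² - 1*74 = (⅔)*(1/81) - 74 = 2/243 - 74 = -17980/243 ≈ -73.992)
P*√(-48 - 40) - 95 = -17980*√(-48 - 40)/243 - 95 = -35960*I*√22/243 - 95 = -95 - 35960*I*√22/243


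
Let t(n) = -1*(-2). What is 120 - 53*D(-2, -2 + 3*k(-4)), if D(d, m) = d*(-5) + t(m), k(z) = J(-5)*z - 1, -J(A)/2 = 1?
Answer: -516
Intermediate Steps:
J(A) = -2 (J(A) = -2*1 = -2)
k(z) = -1 - 2*z (k(z) = -2*z - 1 = -1 - 2*z)
t(n) = 2
D(d, m) = 2 - 5*d (D(d, m) = d*(-5) + 2 = -5*d + 2 = 2 - 5*d)
120 - 53*D(-2, -2 + 3*k(-4)) = 120 - 53*(2 - 5*(-2)) = 120 - 53*(2 + 10) = 120 - 53*12 = 120 - 636 = -516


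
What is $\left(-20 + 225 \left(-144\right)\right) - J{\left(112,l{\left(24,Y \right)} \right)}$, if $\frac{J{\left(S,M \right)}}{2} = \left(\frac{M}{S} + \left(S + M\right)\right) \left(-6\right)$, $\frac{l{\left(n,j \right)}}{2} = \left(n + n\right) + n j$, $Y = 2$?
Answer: $- \frac{201260}{7} \approx -28751.0$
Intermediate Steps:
$l{\left(n,j \right)} = 4 n + 2 j n$ ($l{\left(n,j \right)} = 2 \left(\left(n + n\right) + n j\right) = 2 \left(2 n + j n\right) = 4 n + 2 j n$)
$J{\left(S,M \right)} = - 12 M - 12 S - \frac{12 M}{S}$ ($J{\left(S,M \right)} = 2 \left(\frac{M}{S} + \left(S + M\right)\right) \left(-6\right) = 2 \left(\frac{M}{S} + \left(M + S\right)\right) \left(-6\right) = 2 \left(M + S + \frac{M}{S}\right) \left(-6\right) = 2 \left(- 6 M - 6 S - \frac{6 M}{S}\right) = - 12 M - 12 S - \frac{12 M}{S}$)
$\left(-20 + 225 \left(-144\right)\right) - J{\left(112,l{\left(24,Y \right)} \right)} = \left(-20 + 225 \left(-144\right)\right) - \frac{12 \left(- 2 \cdot 24 \left(2 + 2\right) - 112 \left(2 \cdot 24 \left(2 + 2\right) + 112\right)\right)}{112} = \left(-20 - 32400\right) - 12 \cdot \frac{1}{112} \left(- 2 \cdot 24 \cdot 4 - 112 \left(2 \cdot 24 \cdot 4 + 112\right)\right) = -32420 - 12 \cdot \frac{1}{112} \left(\left(-1\right) 192 - 112 \left(192 + 112\right)\right) = -32420 - 12 \cdot \frac{1}{112} \left(-192 - 112 \cdot 304\right) = -32420 - 12 \cdot \frac{1}{112} \left(-192 - 34048\right) = -32420 - 12 \cdot \frac{1}{112} \left(-34240\right) = -32420 - - \frac{25680}{7} = -32420 + \frac{25680}{7} = - \frac{201260}{7}$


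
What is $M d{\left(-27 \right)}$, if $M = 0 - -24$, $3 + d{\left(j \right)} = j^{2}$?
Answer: $17424$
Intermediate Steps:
$d{\left(j \right)} = -3 + j^{2}$
$M = 24$ ($M = 0 + 24 = 24$)
$M d{\left(-27 \right)} = 24 \left(-3 + \left(-27\right)^{2}\right) = 24 \left(-3 + 729\right) = 24 \cdot 726 = 17424$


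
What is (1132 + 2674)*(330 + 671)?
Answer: 3809806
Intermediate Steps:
(1132 + 2674)*(330 + 671) = 3806*1001 = 3809806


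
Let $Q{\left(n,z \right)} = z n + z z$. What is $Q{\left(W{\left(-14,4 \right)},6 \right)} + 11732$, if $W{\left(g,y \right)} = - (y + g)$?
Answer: $11828$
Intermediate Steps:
$W{\left(g,y \right)} = - g - y$ ($W{\left(g,y \right)} = - (g + y) = - g - y$)
$Q{\left(n,z \right)} = z^{2} + n z$ ($Q{\left(n,z \right)} = n z + z^{2} = z^{2} + n z$)
$Q{\left(W{\left(-14,4 \right)},6 \right)} + 11732 = 6 \left(\left(\left(-1\right) \left(-14\right) - 4\right) + 6\right) + 11732 = 6 \left(\left(14 - 4\right) + 6\right) + 11732 = 6 \left(10 + 6\right) + 11732 = 6 \cdot 16 + 11732 = 96 + 11732 = 11828$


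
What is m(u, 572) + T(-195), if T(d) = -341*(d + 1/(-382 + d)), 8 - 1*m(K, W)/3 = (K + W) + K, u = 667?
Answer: 35082518/577 ≈ 60802.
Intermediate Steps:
m(K, W) = 24 - 6*K - 3*W (m(K, W) = 24 - 3*((K + W) + K) = 24 - 3*(W + 2*K) = 24 + (-6*K - 3*W) = 24 - 6*K - 3*W)
T(d) = -341*d - 341/(-382 + d)
m(u, 572) + T(-195) = (24 - 6*667 - 3*572) + 341*(-1 - 1*(-195)² + 382*(-195))/(-382 - 195) = (24 - 4002 - 1716) + 341*(-1 - 1*38025 - 74490)/(-577) = -5694 + 341*(-1/577)*(-1 - 38025 - 74490) = -5694 + 341*(-1/577)*(-112516) = -5694 + 38367956/577 = 35082518/577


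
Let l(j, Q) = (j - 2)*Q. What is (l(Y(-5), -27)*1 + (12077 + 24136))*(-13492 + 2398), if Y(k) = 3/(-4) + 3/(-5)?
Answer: -4027504743/10 ≈ -4.0275e+8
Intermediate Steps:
Y(k) = -27/20 (Y(k) = 3*(-¼) + 3*(-⅕) = -¾ - ⅗ = -27/20)
l(j, Q) = Q*(-2 + j) (l(j, Q) = (-2 + j)*Q = Q*(-2 + j))
(l(Y(-5), -27)*1 + (12077 + 24136))*(-13492 + 2398) = (-27*(-2 - 27/20)*1 + (12077 + 24136))*(-13492 + 2398) = (-27*(-67/20)*1 + 36213)*(-11094) = ((1809/20)*1 + 36213)*(-11094) = (1809/20 + 36213)*(-11094) = (726069/20)*(-11094) = -4027504743/10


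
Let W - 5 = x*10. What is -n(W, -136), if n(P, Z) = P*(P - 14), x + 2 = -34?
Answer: -130995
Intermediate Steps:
x = -36 (x = -2 - 34 = -36)
W = -355 (W = 5 - 36*10 = 5 - 360 = -355)
n(P, Z) = P*(-14 + P)
-n(W, -136) = -(-355)*(-14 - 355) = -(-355)*(-369) = -1*130995 = -130995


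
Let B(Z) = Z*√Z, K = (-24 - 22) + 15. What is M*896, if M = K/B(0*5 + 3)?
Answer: -27776*√3/9 ≈ -5345.5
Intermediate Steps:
K = -31 (K = -46 + 15 = -31)
B(Z) = Z^(3/2)
M = -31*√3/9 (M = -31/(0*5 + 3)^(3/2) = -31/(0 + 3)^(3/2) = -31*√3/9 ≈ -5.9660)
M*896 = -31*√3/9*896 = -27776*√3/9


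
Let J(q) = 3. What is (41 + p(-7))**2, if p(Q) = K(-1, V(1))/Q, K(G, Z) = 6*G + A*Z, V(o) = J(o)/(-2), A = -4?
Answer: 1681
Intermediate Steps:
V(o) = -3/2 (V(o) = 3/(-2) = 3*(-1/2) = -3/2)
K(G, Z) = -4*Z + 6*G (K(G, Z) = 6*G - 4*Z = -4*Z + 6*G)
p(Q) = 0 (p(Q) = (-4*(-3/2) + 6*(-1))/Q = (6 - 6)/Q = 0/Q = 0)
(41 + p(-7))**2 = (41 + 0)**2 = 41**2 = 1681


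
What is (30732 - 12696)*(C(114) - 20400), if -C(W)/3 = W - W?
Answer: -367934400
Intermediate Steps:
C(W) = 0 (C(W) = -3*(W - W) = -3*0 = 0)
(30732 - 12696)*(C(114) - 20400) = (30732 - 12696)*(0 - 20400) = 18036*(-20400) = -367934400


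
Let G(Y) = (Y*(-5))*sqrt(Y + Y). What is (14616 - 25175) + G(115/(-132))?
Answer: -10559 + 575*I*sqrt(7590)/8712 ≈ -10559.0 + 5.75*I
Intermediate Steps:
G(Y) = -5*sqrt(2)*Y**(3/2) (G(Y) = (-5*Y)*sqrt(2*Y) = (-5*Y)*(sqrt(2)*sqrt(Y)) = -5*sqrt(2)*Y**(3/2))
(14616 - 25175) + G(115/(-132)) = (14616 - 25175) - 5*sqrt(2)*(115/(-132))**(3/2) = -10559 - 5*sqrt(2)*(115*(-1/132))**(3/2) = -10559 - 5*sqrt(2)*(-115/132)**(3/2) = -10559 - 5*sqrt(2)*(-115*I*sqrt(3795)/8712) = -10559 + 575*I*sqrt(7590)/8712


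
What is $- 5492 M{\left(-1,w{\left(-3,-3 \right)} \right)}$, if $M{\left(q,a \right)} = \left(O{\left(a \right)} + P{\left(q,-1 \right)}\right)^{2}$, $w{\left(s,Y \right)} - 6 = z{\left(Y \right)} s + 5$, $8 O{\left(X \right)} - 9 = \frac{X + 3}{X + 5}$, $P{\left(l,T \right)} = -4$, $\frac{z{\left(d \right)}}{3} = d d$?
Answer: $- \frac{174987477}{4225} \approx -41417.0$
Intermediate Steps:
$z{\left(d \right)} = 3 d^{2}$ ($z{\left(d \right)} = 3 d d = 3 d^{2}$)
$O{\left(X \right)} = \frac{9}{8} + \frac{3 + X}{8 \left(5 + X\right)}$ ($O{\left(X \right)} = \frac{9}{8} + \frac{\left(X + 3\right) \frac{1}{X + 5}}{8} = \frac{9}{8} + \frac{\left(3 + X\right) \frac{1}{5 + X}}{8} = \frac{9}{8} + \frac{\frac{1}{5 + X} \left(3 + X\right)}{8} = \frac{9}{8} + \frac{3 + X}{8 \left(5 + X\right)}$)
$w{\left(s,Y \right)} = 11 + 3 s Y^{2}$ ($w{\left(s,Y \right)} = 6 + \left(3 Y^{2} s + 5\right) = 6 + \left(3 s Y^{2} + 5\right) = 6 + \left(5 + 3 s Y^{2}\right) = 11 + 3 s Y^{2}$)
$M{\left(q,a \right)} = \left(-4 + \frac{24 + 5 a}{4 \left(5 + a\right)}\right)^{2}$ ($M{\left(q,a \right)} = \left(\frac{24 + 5 a}{4 \left(5 + a\right)} - 4\right)^{2} = \left(-4 + \frac{24 + 5 a}{4 \left(5 + a\right)}\right)^{2}$)
$- 5492 M{\left(-1,w{\left(-3,-3 \right)} \right)} = - 5492 \frac{\left(56 + 11 \left(11 + 3 \left(-3\right) \left(-3\right)^{2}\right)\right)^{2}}{16 \left(5 + \left(11 + 3 \left(-3\right) \left(-3\right)^{2}\right)\right)^{2}} = - 5492 \frac{\left(56 + 11 \left(11 + 3 \left(-3\right) 9\right)\right)^{2}}{16 \left(5 + \left(11 + 3 \left(-3\right) 9\right)\right)^{2}} = - 5492 \frac{\left(56 + 11 \left(11 - 81\right)\right)^{2}}{16 \left(5 + \left(11 - 81\right)\right)^{2}} = - 5492 \frac{\left(56 + 11 \left(-70\right)\right)^{2}}{16 \left(5 - 70\right)^{2}} = - 5492 \frac{\left(56 - 770\right)^{2}}{16 \cdot 4225} = - 5492 \cdot \frac{1}{16} \cdot \frac{1}{4225} \left(-714\right)^{2} = - 5492 \cdot \frac{1}{16} \cdot \frac{1}{4225} \cdot 509796 = \left(-5492\right) \frac{127449}{16900} = - \frac{174987477}{4225}$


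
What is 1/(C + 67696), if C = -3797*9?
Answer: 1/33523 ≈ 2.9830e-5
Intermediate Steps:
C = -34173
1/(C + 67696) = 1/(-34173 + 67696) = 1/33523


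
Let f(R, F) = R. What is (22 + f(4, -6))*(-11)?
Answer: -286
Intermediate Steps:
(22 + f(4, -6))*(-11) = (22 + 4)*(-11) = 26*(-11) = -286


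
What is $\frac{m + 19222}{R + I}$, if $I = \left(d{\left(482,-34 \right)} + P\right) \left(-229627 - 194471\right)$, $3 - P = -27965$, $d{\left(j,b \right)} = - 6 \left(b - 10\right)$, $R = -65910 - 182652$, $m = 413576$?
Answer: $- \frac{72133}{1995563883} \approx -3.6147 \cdot 10^{-5}$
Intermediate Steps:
$R = -248562$
$d{\left(j,b \right)} = 60 - 6 b$ ($d{\left(j,b \right)} = - 6 \left(-10 + b\right) = 60 - 6 b$)
$P = 27968$ ($P = 3 - -27965 = 3 + 27965 = 27968$)
$I = -11973134736$ ($I = \left(\left(60 - -204\right) + 27968\right) \left(-229627 - 194471\right) = \left(\left(60 + 204\right) + 27968\right) \left(-424098\right) = \left(264 + 27968\right) \left(-424098\right) = 28232 \left(-424098\right) = -11973134736$)
$\frac{m + 19222}{R + I} = \frac{413576 + 19222}{-248562 - 11973134736} = \frac{432798}{-11973383298} = 432798 \left(- \frac{1}{11973383298}\right) = - \frac{72133}{1995563883}$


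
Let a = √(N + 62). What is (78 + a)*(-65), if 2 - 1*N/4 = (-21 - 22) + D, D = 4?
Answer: -5070 - 65*√226 ≈ -6047.2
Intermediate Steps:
N = 164 (N = 8 - 4*((-21 - 22) + 4) = 8 - 4*(-43 + 4) = 8 - 4*(-39) = 8 + 156 = 164)
a = √226 (a = √(164 + 62) = √226 ≈ 15.033)
(78 + a)*(-65) = (78 + √226)*(-65) = -5070 - 65*√226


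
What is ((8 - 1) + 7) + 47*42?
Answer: 1988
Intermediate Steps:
((8 - 1) + 7) + 47*42 = (7 + 7) + 1974 = 14 + 1974 = 1988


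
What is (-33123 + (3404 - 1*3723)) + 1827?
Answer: -31615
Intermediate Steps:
(-33123 + (3404 - 1*3723)) + 1827 = (-33123 + (3404 - 3723)) + 1827 = (-33123 - 319) + 1827 = -33442 + 1827 = -31615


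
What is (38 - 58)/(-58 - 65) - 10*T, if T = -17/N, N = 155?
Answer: 4802/3813 ≈ 1.2594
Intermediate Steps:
T = -17/155 ≈ -0.10968
(38 - 58)/(-58 - 65) - 10*T = (38 - 58)/(-58 - 65) - 10*(-17/155) = -20/(-123) + 34/31 = -20*(-1/123) + 34/31 = 20/123 + 34/31 = 4802/3813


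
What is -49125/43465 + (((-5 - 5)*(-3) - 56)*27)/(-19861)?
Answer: -189031839/172651673 ≈ -1.0949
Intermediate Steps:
-49125/43465 + (((-5 - 5)*(-3) - 56)*27)/(-19861) = -49125*1/43465 + ((-10*(-3) - 56)*27)*(-1/19861) = -9825/8693 + ((30 - 56)*27)*(-1/19861) = -9825/8693 - 26*27*(-1/19861) = -9825/8693 - 702*(-1/19861) = -9825/8693 + 702/19861 = -189031839/172651673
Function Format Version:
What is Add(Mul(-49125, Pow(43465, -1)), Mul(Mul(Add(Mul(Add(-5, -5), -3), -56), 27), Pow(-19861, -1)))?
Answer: Rational(-189031839, 172651673) ≈ -1.0949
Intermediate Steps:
Add(Mul(-49125, Pow(43465, -1)), Mul(Mul(Add(Mul(Add(-5, -5), -3), -56), 27), Pow(-19861, -1))) = Add(Mul(-49125, Rational(1, 43465)), Mul(Mul(Add(Mul(-10, -3), -56), 27), Rational(-1, 19861))) = Add(Rational(-9825, 8693), Mul(Mul(Add(30, -56), 27), Rational(-1, 19861))) = Add(Rational(-9825, 8693), Mul(Mul(-26, 27), Rational(-1, 19861))) = Add(Rational(-9825, 8693), Mul(-702, Rational(-1, 19861))) = Add(Rational(-9825, 8693), Rational(702, 19861)) = Rational(-189031839, 172651673)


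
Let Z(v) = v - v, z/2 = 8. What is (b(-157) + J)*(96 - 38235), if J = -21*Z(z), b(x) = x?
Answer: 5987823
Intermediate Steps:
z = 16 (z = 2*8 = 16)
Z(v) = 0
J = 0 (J = -21*0 = 0)
(b(-157) + J)*(96 - 38235) = (-157 + 0)*(96 - 38235) = -157*(-38139) = 5987823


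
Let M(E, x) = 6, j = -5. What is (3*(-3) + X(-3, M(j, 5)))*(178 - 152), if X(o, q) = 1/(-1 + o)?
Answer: -481/2 ≈ -240.50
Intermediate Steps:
(3*(-3) + X(-3, M(j, 5)))*(178 - 152) = (3*(-3) + 1/(-1 - 3))*(178 - 152) = (-9 + 1/(-4))*26 = (-9 - 1/4)*26 = -37/4*26 = -481/2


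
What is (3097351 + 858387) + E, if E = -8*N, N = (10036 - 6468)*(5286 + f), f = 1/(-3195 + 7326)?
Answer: -606958960370/4131 ≈ -1.4693e+8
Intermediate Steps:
f = 1/4131 ≈ 0.00024207
N = 77912514256/4131 (N = (10036 - 6468)*(5286 + 1/4131) = 3568*(21836467/4131) = 77912514256/4131 ≈ 1.8860e+7)
E = -623300114048/4131 (E = -8*77912514256/4131 = -623300114048/4131 ≈ -1.5088e+8)
(3097351 + 858387) + E = (3097351 + 858387) - 623300114048/4131 = 3955738 - 623300114048/4131 = -606958960370/4131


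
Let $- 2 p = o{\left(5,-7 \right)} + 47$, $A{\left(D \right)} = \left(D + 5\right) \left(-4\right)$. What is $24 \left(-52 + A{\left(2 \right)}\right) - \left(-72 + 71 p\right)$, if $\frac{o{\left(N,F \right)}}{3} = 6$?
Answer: $\frac{919}{2} \approx 459.5$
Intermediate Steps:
$o{\left(N,F \right)} = 18$ ($o{\left(N,F \right)} = 3 \cdot 6 = 18$)
$A{\left(D \right)} = -20 - 4 D$ ($A{\left(D \right)} = \left(5 + D\right) \left(-4\right) = -20 - 4 D$)
$p = - \frac{65}{2}$ ($p = - \frac{18 + 47}{2} = \left(- \frac{1}{2}\right) 65 = - \frac{65}{2} \approx -32.5$)
$24 \left(-52 + A{\left(2 \right)}\right) - \left(-72 + 71 p\right) = 24 \left(-52 - 28\right) + \left(72 - - \frac{4615}{2}\right) = 24 \left(-52 - 28\right) + \left(72 + \frac{4615}{2}\right) = 24 \left(-52 - 28\right) + \frac{4759}{2} = 24 \left(-80\right) + \frac{4759}{2} = -1920 + \frac{4759}{2} = \frac{919}{2}$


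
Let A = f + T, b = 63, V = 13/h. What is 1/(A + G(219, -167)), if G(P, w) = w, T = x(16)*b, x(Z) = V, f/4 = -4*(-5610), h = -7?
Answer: 1/89476 ≈ 1.1176e-5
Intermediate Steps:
f = 89760 (f = 4*(-4*(-5610)) = 4*22440 = 89760)
V = -13/7 (V = 13/(-7) = 13*(-⅐) = -13/7 ≈ -1.8571)
x(Z) = -13/7
T = -117 (T = -13/7*63 = -117)
A = 89643 (A = 89760 - 117 = 89643)
1/(A + G(219, -167)) = 1/(89643 - 167) = 1/89476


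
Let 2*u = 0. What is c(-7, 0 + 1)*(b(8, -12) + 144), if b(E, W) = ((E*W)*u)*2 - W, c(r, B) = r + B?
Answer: -936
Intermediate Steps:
u = 0 (u = (1/2)*0 = 0)
c(r, B) = B + r
b(E, W) = -W (b(E, W) = ((E*W)*0)*2 - W = 0*2 - W = 0 - W = -W)
c(-7, 0 + 1)*(b(8, -12) + 144) = ((0 + 1) - 7)*(-1*(-12) + 144) = (1 - 7)*(12 + 144) = -6*156 = -936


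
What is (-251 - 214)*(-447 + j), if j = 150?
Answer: 138105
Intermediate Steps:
(-251 - 214)*(-447 + j) = (-251 - 214)*(-447 + 150) = -465*(-297) = 138105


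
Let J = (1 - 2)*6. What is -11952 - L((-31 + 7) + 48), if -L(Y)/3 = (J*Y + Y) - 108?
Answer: -12636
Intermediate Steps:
J = -6 (J = -1*6 = -6)
L(Y) = 324 + 15*Y (L(Y) = -3*((-6*Y + Y) - 108) = -3*(-5*Y - 108) = -3*(-108 - 5*Y) = 324 + 15*Y)
-11952 - L((-31 + 7) + 48) = -11952 - (324 + 15*((-31 + 7) + 48)) = -11952 - (324 + 15*(-24 + 48)) = -11952 - (324 + 15*24) = -11952 - (324 + 360) = -11952 - 1*684 = -11952 - 684 = -12636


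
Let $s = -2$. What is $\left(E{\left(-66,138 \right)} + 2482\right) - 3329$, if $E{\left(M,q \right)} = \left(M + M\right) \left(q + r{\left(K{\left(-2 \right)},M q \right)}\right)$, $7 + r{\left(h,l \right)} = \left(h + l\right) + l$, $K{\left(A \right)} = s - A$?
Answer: $2386373$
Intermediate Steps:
$K{\left(A \right)} = -2 - A$
$r{\left(h,l \right)} = -7 + h + 2 l$ ($r{\left(h,l \right)} = -7 + \left(\left(h + l\right) + l\right) = -7 + \left(h + 2 l\right) = -7 + h + 2 l$)
$E{\left(M,q \right)} = 2 M \left(-7 + q + 2 M q\right)$ ($E{\left(M,q \right)} = \left(M + M\right) \left(q - \left(7 - 2 M q\right)\right) = 2 M \left(q + \left(-7 + \left(-2 + 2\right) + 2 M q\right)\right) = 2 M \left(q + \left(-7 + 0 + 2 M q\right)\right) = 2 M \left(q + \left(-7 + 2 M q\right)\right) = 2 M \left(-7 + q + 2 M q\right)$)
$\left(E{\left(-66,138 \right)} + 2482\right) - 3329 = \left(2 \left(-66\right) \left(-7 + 138 + 2 \left(-66\right) 138\right) + 2482\right) - 3329 = \left(2 \left(-66\right) \left(-7 + 138 - 18216\right) + 2482\right) - 3329 = \left(2 \left(-66\right) \left(-18085\right) + 2482\right) - 3329 = \left(2387220 + 2482\right) - 3329 = 2389702 - 3329 = 2386373$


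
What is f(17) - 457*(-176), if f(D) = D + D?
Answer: 80466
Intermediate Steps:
f(D) = 2*D
f(17) - 457*(-176) = 2*17 - 457*(-176) = 34 + 80432 = 80466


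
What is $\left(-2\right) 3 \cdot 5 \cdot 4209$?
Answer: $-126270$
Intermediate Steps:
$\left(-2\right) 3 \cdot 5 \cdot 4209 = \left(-6\right) 5 \cdot 4209 = \left(-30\right) 4209 = -126270$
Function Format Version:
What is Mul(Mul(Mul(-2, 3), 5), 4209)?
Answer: -126270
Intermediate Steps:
Mul(Mul(Mul(-2, 3), 5), 4209) = Mul(Mul(-6, 5), 4209) = Mul(-30, 4209) = -126270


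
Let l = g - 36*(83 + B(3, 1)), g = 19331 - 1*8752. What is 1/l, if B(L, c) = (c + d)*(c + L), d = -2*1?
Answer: 1/7735 ≈ 0.00012928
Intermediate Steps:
d = -2
B(L, c) = (-2 + c)*(L + c) (B(L, c) = (c - 2)*(c + L) = (-2 + c)*(L + c))
g = 10579 (g = 19331 - 8752 = 10579)
l = 7735 (l = 10579 - 36*(83 + (1**2 - 2*3 - 2*1 + 3*1)) = 10579 - 36*(83 + (1 - 6 - 2 + 3)) = 10579 - 36*(83 - 4) = 10579 - 36*79 = 10579 - 1*2844 = 10579 - 2844 = 7735)
1/l = 1/7735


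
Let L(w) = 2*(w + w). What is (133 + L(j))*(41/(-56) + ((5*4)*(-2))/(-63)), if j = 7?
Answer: -1127/72 ≈ -15.653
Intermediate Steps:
L(w) = 4*w (L(w) = 2*(2*w) = 4*w)
(133 + L(j))*(41/(-56) + ((5*4)*(-2))/(-63)) = (133 + 4*7)*(41/(-56) + ((5*4)*(-2))/(-63)) = (133 + 28)*(41*(-1/56) + (20*(-2))*(-1/63)) = 161*(-41/56 - 40*(-1/63)) = 161*(-41/56 + 40/63) = 161*(-7/72) = -1127/72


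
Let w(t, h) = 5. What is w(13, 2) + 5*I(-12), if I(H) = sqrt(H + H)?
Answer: 5 + 10*I*sqrt(6) ≈ 5.0 + 24.495*I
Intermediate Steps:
I(H) = sqrt(2)*sqrt(H) (I(H) = sqrt(2*H) = sqrt(2)*sqrt(H))
w(13, 2) + 5*I(-12) = 5 + 5*(sqrt(2)*sqrt(-12)) = 5 + 5*(sqrt(2)*(2*I*sqrt(3))) = 5 + 5*(2*I*sqrt(6)) = 5 + 10*I*sqrt(6)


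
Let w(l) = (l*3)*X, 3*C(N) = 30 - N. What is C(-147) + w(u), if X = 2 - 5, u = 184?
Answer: -1597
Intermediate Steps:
C(N) = 10 - N/3 (C(N) = (30 - N)/3 = 10 - N/3)
X = -3
w(l) = -9*l (w(l) = (l*3)*(-3) = (3*l)*(-3) = -9*l)
C(-147) + w(u) = (10 - ⅓*(-147)) - 9*184 = (10 + 49) - 1656 = 59 - 1656 = -1597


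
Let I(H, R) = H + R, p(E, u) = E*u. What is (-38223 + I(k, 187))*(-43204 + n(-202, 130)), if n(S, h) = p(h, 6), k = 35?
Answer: 1612154424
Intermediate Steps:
n(S, h) = 6*h (n(S, h) = h*6 = 6*h)
(-38223 + I(k, 187))*(-43204 + n(-202, 130)) = (-38223 + (35 + 187))*(-43204 + 6*130) = (-38223 + 222)*(-43204 + 780) = -38001*(-42424) = 1612154424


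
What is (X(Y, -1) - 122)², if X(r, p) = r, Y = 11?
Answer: 12321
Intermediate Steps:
(X(Y, -1) - 122)² = (11 - 122)² = (-111)² = 12321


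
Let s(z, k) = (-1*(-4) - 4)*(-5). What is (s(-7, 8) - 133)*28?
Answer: -3724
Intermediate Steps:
s(z, k) = 0 (s(z, k) = (4 - 4)*(-5) = 0*(-5) = 0)
(s(-7, 8) - 133)*28 = (0 - 133)*28 = -133*28 = -3724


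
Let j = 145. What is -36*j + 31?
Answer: -5189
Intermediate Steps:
-36*j + 31 = -36*145 + 31 = -5220 + 31 = -5189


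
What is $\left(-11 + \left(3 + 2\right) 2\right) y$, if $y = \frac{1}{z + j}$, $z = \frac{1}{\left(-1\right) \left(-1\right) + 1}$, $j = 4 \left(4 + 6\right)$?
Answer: $- \frac{2}{81} \approx -0.024691$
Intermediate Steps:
$j = 40$ ($j = 4 \cdot 10 = 40$)
$z = \frac{1}{2}$ ($z = \frac{1}{1 + 1} = \frac{1}{2} \approx 0.5$)
$y = \frac{2}{81}$ ($y = \frac{1}{\frac{1}{2} + 40} = \frac{1}{\frac{81}{2}} = \frac{2}{81} \approx 0.024691$)
$\left(-11 + \left(3 + 2\right) 2\right) y = \left(-11 + \left(3 + 2\right) 2\right) \frac{2}{81} = \left(-11 + 5 \cdot 2\right) \frac{2}{81} = \left(-11 + 10\right) \frac{2}{81} = \left(-1\right) \frac{2}{81} = - \frac{2}{81}$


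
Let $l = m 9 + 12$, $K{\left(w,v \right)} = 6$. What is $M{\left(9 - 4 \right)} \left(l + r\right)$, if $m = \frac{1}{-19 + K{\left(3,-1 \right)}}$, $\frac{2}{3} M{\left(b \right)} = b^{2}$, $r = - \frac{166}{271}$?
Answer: $\frac{2825925}{7046} \approx 401.07$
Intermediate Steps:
$r = - \frac{166}{271}$ ($r = \left(-166\right) \frac{1}{271} = - \frac{166}{271} \approx -0.61255$)
$M{\left(b \right)} = \frac{3 b^{2}}{2}$
$m = - \frac{1}{13}$ ($m = \frac{1}{-19 + 6} = \frac{1}{-13} = - \frac{1}{13} \approx -0.076923$)
$l = \frac{147}{13}$ ($l = \left(- \frac{1}{13}\right) 9 + 12 = - \frac{9}{13} + 12 = \frac{147}{13} \approx 11.308$)
$M{\left(9 - 4 \right)} \left(l + r\right) = \frac{3 \left(9 - 4\right)^{2}}{2} \left(\frac{147}{13} - \frac{166}{271}\right) = \frac{3 \left(9 - 4\right)^{2}}{2} \cdot \frac{37679}{3523} = \frac{3 \cdot 5^{2}}{2} \cdot \frac{37679}{3523} = \frac{3}{2} \cdot 25 \cdot \frac{37679}{3523} = \frac{75}{2} \cdot \frac{37679}{3523} = \frac{2825925}{7046}$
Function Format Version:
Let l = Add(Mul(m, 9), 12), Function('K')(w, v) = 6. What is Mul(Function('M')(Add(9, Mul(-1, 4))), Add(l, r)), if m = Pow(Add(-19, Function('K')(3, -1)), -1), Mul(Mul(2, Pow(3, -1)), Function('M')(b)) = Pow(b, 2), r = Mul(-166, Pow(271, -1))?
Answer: Rational(2825925, 7046) ≈ 401.07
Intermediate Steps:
r = Rational(-166, 271) (r = Mul(-166, Rational(1, 271)) = Rational(-166, 271) ≈ -0.61255)
Function('M')(b) = Mul(Rational(3, 2), Pow(b, 2))
m = Rational(-1, 13) (m = Pow(Add(-19, 6), -1) = Pow(-13, -1) = Rational(-1, 13) ≈ -0.076923)
l = Rational(147, 13) (l = Add(Mul(Rational(-1, 13), 9), 12) = Add(Rational(-9, 13), 12) = Rational(147, 13) ≈ 11.308)
Mul(Function('M')(Add(9, Mul(-1, 4))), Add(l, r)) = Mul(Mul(Rational(3, 2), Pow(Add(9, Mul(-1, 4)), 2)), Add(Rational(147, 13), Rational(-166, 271))) = Mul(Mul(Rational(3, 2), Pow(Add(9, -4), 2)), Rational(37679, 3523)) = Mul(Mul(Rational(3, 2), Pow(5, 2)), Rational(37679, 3523)) = Mul(Mul(Rational(3, 2), 25), Rational(37679, 3523)) = Mul(Rational(75, 2), Rational(37679, 3523)) = Rational(2825925, 7046)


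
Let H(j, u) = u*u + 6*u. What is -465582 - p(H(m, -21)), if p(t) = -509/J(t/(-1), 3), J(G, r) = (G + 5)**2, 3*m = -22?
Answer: -44742429691/96100 ≈ -4.6558e+5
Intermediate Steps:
m = -22/3 (m = (1/3)*(-22) = -22/3 ≈ -7.3333)
J(G, r) = (5 + G)**2
H(j, u) = u**2 + 6*u
p(t) = -509/(5 - t)**2 (p(t) = -509/(5 + t/(-1))**2 = -509/(5 + t*(-1))**2 = -509/(5 - t)**2)
-465582 - p(H(m, -21)) = -465582 - (-509)/(-5 - 21*(6 - 21))**2 = -465582 - (-509)/(-5 - 21*(-15))**2 = -465582 - (-509)/(-5 + 315)**2 = -465582 - (-509)/310**2 = -465582 - (-509)/96100 = -465582 - 1*(-509/96100) = -465582 + 509/96100 = -44742429691/96100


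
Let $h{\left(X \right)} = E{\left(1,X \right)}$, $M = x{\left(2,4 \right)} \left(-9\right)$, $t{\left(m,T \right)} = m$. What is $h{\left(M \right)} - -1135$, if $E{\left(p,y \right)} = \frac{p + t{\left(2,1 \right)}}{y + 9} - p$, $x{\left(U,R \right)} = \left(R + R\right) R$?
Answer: $\frac{105461}{93} \approx 1134.0$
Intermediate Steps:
$x{\left(U,R \right)} = 2 R^{2}$ ($x{\left(U,R \right)} = 2 R R = 2 R^{2}$)
$M = -288$ ($M = 2 \cdot 4^{2} \left(-9\right) = 2 \cdot 16 \left(-9\right) = 32 \left(-9\right) = -288$)
$E{\left(p,y \right)} = - p + \frac{2 + p}{9 + y}$ ($E{\left(p,y \right)} = \frac{p + 2}{y + 9} - p = \frac{2 + p}{9 + y} - p = - p + \frac{2 + p}{9 + y}$)
$h{\left(X \right)} = \frac{-6 - X}{9 + X}$ ($h{\left(X \right)} = \frac{2 - 8 - 1 X}{9 + X} = \frac{2 - 8 - X}{9 + X} = \frac{-6 - X}{9 + X}$)
$h{\left(M \right)} - -1135 = \frac{-6 - -288}{9 - 288} - -1135 = \frac{-6 + 288}{-279} + 1135 = \left(- \frac{1}{279}\right) 282 + 1135 = - \frac{94}{93} + 1135 = \frac{105461}{93}$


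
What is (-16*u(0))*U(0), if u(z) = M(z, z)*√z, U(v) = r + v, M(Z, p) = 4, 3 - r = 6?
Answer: 0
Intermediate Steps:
r = -3 (r = 3 - 1*6 = 3 - 6 = -3)
U(v) = -3 + v
u(z) = 4*√z
(-16*u(0))*U(0) = (-64*√0)*(-3 + 0) = -64*0*(-3) = -16*0*(-3) = 0*(-3) = 0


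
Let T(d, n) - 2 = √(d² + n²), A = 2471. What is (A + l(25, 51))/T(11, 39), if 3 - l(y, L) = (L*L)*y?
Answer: 62551/819 - 62551*√1642/1638 ≈ -1471.0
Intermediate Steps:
l(y, L) = 3 - y*L² (l(y, L) = 3 - L*L*y = 3 - L²*y = 3 - y*L²)
T(d, n) = 2 + √(d² + n²)
(A + l(25, 51))/T(11, 39) = (2471 + (3 - 1*25*51²))/(2 + √(11² + 39²)) = (2471 + (3 - 1*25*2601))/(2 + √(121 + 1521)) = (2471 + (3 - 65025))/(2 + √1642) = (2471 - 65022)/(2 + √1642) = -62551/(2 + √1642)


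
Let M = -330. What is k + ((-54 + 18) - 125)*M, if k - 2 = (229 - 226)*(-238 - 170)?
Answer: 51908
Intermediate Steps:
k = -1222 (k = 2 + (229 - 226)*(-238 - 170) = 2 + 3*(-408) = 2 - 1224 = -1222)
k + ((-54 + 18) - 125)*M = -1222 + ((-54 + 18) - 125)*(-330) = -1222 + (-36 - 125)*(-330) = -1222 - 161*(-330) = -1222 + 53130 = 51908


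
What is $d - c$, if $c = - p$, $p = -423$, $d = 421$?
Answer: $-2$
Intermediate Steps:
$c = 423$ ($c = \left(-1\right) \left(-423\right) = 423$)
$d - c = 421 - 423 = -2$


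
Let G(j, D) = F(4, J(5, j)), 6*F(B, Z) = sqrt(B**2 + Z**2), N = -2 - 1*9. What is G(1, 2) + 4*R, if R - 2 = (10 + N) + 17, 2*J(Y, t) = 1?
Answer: 72 + sqrt(65)/12 ≈ 72.672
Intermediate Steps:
N = -11 (N = -2 - 9 = -11)
J(Y, t) = 1/2 (J(Y, t) = (1/2)*1 = 1/2)
F(B, Z) = sqrt(B**2 + Z**2)/6
G(j, D) = sqrt(65)/12 (G(j, D) = sqrt(4**2 + (1/2)**2)/6 = sqrt(16 + 1/4)/6 = sqrt(65/4)/6 = (sqrt(65)/2)/6 = sqrt(65)/12)
R = 18 (R = 2 + ((10 - 11) + 17) = 2 + (-1 + 17) = 2 + 16 = 18)
G(1, 2) + 4*R = sqrt(65)/12 + 4*18 = sqrt(65)/12 + 72 = 72 + sqrt(65)/12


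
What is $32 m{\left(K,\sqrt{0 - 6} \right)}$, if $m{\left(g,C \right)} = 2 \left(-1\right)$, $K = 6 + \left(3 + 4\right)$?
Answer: $-64$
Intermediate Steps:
$K = 13$ ($K = 6 + 7 = 13$)
$m{\left(g,C \right)} = -2$
$32 m{\left(K,\sqrt{0 - 6} \right)} = 32 \left(-2\right) = -64$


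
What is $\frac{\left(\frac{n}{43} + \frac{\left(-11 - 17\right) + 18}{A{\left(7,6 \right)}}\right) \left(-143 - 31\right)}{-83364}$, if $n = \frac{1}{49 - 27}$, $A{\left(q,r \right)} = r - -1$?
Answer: $- \frac{274137}{92006068} \approx -0.0029796$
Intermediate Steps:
$A{\left(q,r \right)} = 1 + r$ ($A{\left(q,r \right)} = r + 1 = 1 + r$)
$n = \frac{1}{22} \approx 0.045455$
$\frac{\left(\frac{n}{43} + \frac{\left(-11 - 17\right) + 18}{A{\left(7,6 \right)}}\right) \left(-143 - 31\right)}{-83364} = \frac{\left(\frac{1}{22 \cdot 43} + \frac{\left(-11 - 17\right) + 18}{1 + 6}\right) \left(-143 - 31\right)}{-83364} = \left(\frac{1}{22} \cdot \frac{1}{43} + \frac{-28 + 18}{7}\right) \left(-174\right) \left(- \frac{1}{83364}\right) = \left(\frac{1}{946} - \frac{10}{7}\right) \left(-174\right) \left(- \frac{1}{83364}\right) = \left(- \frac{9453}{6622}\right) \left(-174\right) \left(- \frac{1}{83364}\right) = \frac{822411}{3311} \left(- \frac{1}{83364}\right) = - \frac{274137}{92006068}$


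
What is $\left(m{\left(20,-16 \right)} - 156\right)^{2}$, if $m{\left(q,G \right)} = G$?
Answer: $29584$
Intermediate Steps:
$\left(m{\left(20,-16 \right)} - 156\right)^{2} = \left(-16 - 156\right)^{2} = \left(-172\right)^{2} = 29584$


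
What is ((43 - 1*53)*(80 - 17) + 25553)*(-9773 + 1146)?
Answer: -215010721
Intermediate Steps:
((43 - 1*53)*(80 - 17) + 25553)*(-9773 + 1146) = ((43 - 53)*63 + 25553)*(-8627) = (-10*63 + 25553)*(-8627) = (-630 + 25553)*(-8627) = 24923*(-8627) = -215010721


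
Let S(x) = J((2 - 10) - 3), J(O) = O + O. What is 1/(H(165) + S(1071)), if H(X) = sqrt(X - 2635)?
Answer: -11/1477 - I*sqrt(2470)/2954 ≈ -0.0074475 - 0.016824*I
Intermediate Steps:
J(O) = 2*O
S(x) = -22 (S(x) = 2*((2 - 10) - 3) = 2*(-8 - 3) = 2*(-11) = -22)
H(X) = sqrt(-2635 + X)
1/(H(165) + S(1071)) = 1/(sqrt(-2635 + 165) - 22) = 1/(sqrt(-2470) - 22) = 1/(I*sqrt(2470) - 22) = 1/(-22 + I*sqrt(2470))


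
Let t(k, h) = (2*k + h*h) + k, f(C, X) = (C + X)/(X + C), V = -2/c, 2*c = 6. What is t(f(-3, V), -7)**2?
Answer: 2704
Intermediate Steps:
c = 3 (c = (1/2)*6 = 3)
V = -2/3 ≈ -0.66667
f(C, X) = 1 (f(C, X) = (C + X)/(C + X) = 1)
t(k, h) = h**2 + 3*k (t(k, h) = (2*k + h**2) + k = (h**2 + 2*k) + k = h**2 + 3*k)
t(f(-3, V), -7)**2 = ((-7)**2 + 3*1)**2 = (49 + 3)**2 = 52**2 = 2704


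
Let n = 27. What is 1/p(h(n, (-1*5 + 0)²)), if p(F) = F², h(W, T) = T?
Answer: 1/625 ≈ 0.0016000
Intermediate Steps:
1/p(h(n, (-1*5 + 0)²)) = 1/(((-1*5 + 0)²)²) = 1/(((-5 + 0)²)²) = 1/(((-5)²)²) = 1/(25²) = 1/625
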